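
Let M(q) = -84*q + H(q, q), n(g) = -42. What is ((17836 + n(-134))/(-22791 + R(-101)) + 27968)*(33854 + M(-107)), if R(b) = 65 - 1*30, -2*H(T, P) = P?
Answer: 27299640501537/22756 ≈ 1.1997e+9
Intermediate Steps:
H(T, P) = -P/2
R(b) = 35 (R(b) = 65 - 30 = 35)
M(q) = -169*q/2 (M(q) = -84*q - q/2 = -169*q/2)
((17836 + n(-134))/(-22791 + R(-101)) + 27968)*(33854 + M(-107)) = ((17836 - 42)/(-22791 + 35) + 27968)*(33854 - 169/2*(-107)) = (17794/(-22756) + 27968)*(33854 + 18083/2) = (17794*(-1/22756) + 27968)*(85791/2) = (-8897/11378 + 27968)*(85791/2) = (318211007/11378)*(85791/2) = 27299640501537/22756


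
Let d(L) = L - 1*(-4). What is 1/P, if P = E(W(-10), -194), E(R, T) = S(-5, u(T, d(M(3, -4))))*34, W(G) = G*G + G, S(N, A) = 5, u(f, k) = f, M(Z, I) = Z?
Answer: 1/170 ≈ 0.0058824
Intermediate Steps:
d(L) = 4 + L (d(L) = L + 4 = 4 + L)
W(G) = G + G² (W(G) = G² + G = G + G²)
E(R, T) = 170 (E(R, T) = 5*34 = 170)
P = 170
1/P = 1/170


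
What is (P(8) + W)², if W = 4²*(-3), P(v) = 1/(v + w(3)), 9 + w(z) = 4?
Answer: 20449/9 ≈ 2272.1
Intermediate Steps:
w(z) = -5 (w(z) = -9 + 4 = -5)
P(v) = 1/(-5 + v) (P(v) = 1/(v - 5) = 1/(-5 + v))
W = -48 (W = 16*(-3) = -48)
(P(8) + W)² = (1/(-5 + 8) - 48)² = (1/3 - 48)² = (⅓ - 48)² = (-143/3)² = 20449/9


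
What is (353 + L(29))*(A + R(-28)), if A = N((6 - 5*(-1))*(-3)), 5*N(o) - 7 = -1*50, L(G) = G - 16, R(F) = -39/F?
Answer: -184647/70 ≈ -2637.8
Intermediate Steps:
L(G) = -16 + G
N(o) = -43/5 (N(o) = 7/5 + (-1*50)/5 = 7/5 + (⅕)*(-50) = 7/5 - 10 = -43/5)
A = -43/5 ≈ -8.6000
(353 + L(29))*(A + R(-28)) = (353 + (-16 + 29))*(-43/5 - 39/(-28)) = (353 + 13)*(-43/5 - 39*(-1/28)) = 366*(-43/5 + 39/28) = 366*(-1009/140) = -184647/70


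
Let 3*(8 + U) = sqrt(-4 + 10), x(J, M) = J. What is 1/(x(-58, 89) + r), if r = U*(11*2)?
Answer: -351/81650 - 11*sqrt(6)/81650 ≈ -0.0046288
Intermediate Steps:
U = -8 + sqrt(6)/3 (U = -8 + sqrt(-4 + 10)/3 = -8 + sqrt(6)/3 ≈ -7.1835)
r = -176 + 22*sqrt(6)/3 (r = (-8 + sqrt(6)/3)*(11*2) = (-8 + sqrt(6)/3)*22 = -176 + 22*sqrt(6)/3 ≈ -158.04)
1/(x(-58, 89) + r) = 1/(-58 + (-176 + 22*sqrt(6)/3)) = 1/(-234 + 22*sqrt(6)/3)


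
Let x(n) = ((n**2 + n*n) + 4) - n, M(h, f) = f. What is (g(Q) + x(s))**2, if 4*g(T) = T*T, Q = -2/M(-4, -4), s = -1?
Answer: 12769/256 ≈ 49.879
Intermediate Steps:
x(n) = 4 - n + 2*n**2 (x(n) = ((n**2 + n**2) + 4) - n = (2*n**2 + 4) - n = (4 + 2*n**2) - n = 4 - n + 2*n**2)
Q = 1/2 (Q = -2/(-4) = -2*(-1/4) = 1/2 ≈ 0.50000)
g(T) = T**2/4 (g(T) = (T*T)/4 = T**2/4)
(g(Q) + x(s))**2 = ((1/2)**2/4 + (4 - 1*(-1) + 2*(-1)**2))**2 = ((1/4)*(1/4) + (4 + 1 + 2*1))**2 = (1/16 + (4 + 1 + 2))**2 = (1/16 + 7)**2 = (113/16)**2 = 12769/256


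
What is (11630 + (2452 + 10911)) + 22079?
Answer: 47072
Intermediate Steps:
(11630 + (2452 + 10911)) + 22079 = (11630 + 13363) + 22079 = 24993 + 22079 = 47072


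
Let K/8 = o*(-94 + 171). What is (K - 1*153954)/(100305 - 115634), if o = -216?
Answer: 287010/15329 ≈ 18.723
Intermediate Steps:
K = -133056 (K = 8*(-216*(-94 + 171)) = 8*(-216*77) = 8*(-16632) = -133056)
(K - 1*153954)/(100305 - 115634) = (-133056 - 1*153954)/(100305 - 115634) = (-133056 - 153954)/(-15329) = -287010*(-1/15329) = 287010/15329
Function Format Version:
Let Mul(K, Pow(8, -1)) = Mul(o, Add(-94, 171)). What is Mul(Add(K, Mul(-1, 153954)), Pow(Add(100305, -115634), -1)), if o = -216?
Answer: Rational(287010, 15329) ≈ 18.723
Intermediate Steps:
K = -133056 (K = Mul(8, Mul(-216, Add(-94, 171))) = Mul(8, Mul(-216, 77)) = Mul(8, -16632) = -133056)
Mul(Add(K, Mul(-1, 153954)), Pow(Add(100305, -115634), -1)) = Mul(Add(-133056, Mul(-1, 153954)), Pow(Add(100305, -115634), -1)) = Mul(Add(-133056, -153954), Pow(-15329, -1)) = Mul(-287010, Rational(-1, 15329)) = Rational(287010, 15329)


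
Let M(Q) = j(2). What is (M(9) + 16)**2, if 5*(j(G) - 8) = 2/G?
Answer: 14641/25 ≈ 585.64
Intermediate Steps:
j(G) = 8 + 2/(5*G) (j(G) = 8 + (2/G)/5 = 8 + 2/(5*G))
M(Q) = 41/5 (M(Q) = 8 + (2/5)/2 = 8 + (2/5)*(1/2) = 8 + 1/5 = 41/5)
(M(9) + 16)**2 = (41/5 + 16)**2 = (121/5)**2 = 14641/25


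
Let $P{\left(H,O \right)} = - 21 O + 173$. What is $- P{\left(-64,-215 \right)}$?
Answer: $-4688$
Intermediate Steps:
$P{\left(H,O \right)} = 173 - 21 O$
$- P{\left(-64,-215 \right)} = - (173 - -4515) = - (173 + 4515) = \left(-1\right) 4688 = -4688$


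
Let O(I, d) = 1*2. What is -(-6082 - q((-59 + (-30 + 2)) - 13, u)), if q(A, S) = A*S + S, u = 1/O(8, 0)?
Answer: 12065/2 ≈ 6032.5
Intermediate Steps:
O(I, d) = 2
u = ½ (u = 1/2 = ½ ≈ 0.50000)
q(A, S) = S + A*S
-(-6082 - q((-59 + (-30 + 2)) - 13, u)) = -(-6082 - (1 + ((-59 + (-30 + 2)) - 13))/2) = -(-6082 - (1 + ((-59 - 28) - 13))/2) = -(-6082 - (1 + (-87 - 13))/2) = -(-6082 - (1 - 100)/2) = -(-6082 - (-99)/2) = -(-6082 - 1*(-99/2)) = -(-6082 + 99/2) = -1*(-12065/2) = 12065/2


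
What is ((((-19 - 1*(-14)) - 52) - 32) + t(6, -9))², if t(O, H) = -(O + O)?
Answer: 10201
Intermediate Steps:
t(O, H) = -2*O
((((-19 - 1*(-14)) - 52) - 32) + t(6, -9))² = ((((-19 - 1*(-14)) - 52) - 32) - 2*6)² = ((((-19 + 14) - 52) - 32) - 12)² = (((-5 - 52) - 32) - 12)² = ((-57 - 32) - 12)² = (-89 - 12)² = (-101)² = 10201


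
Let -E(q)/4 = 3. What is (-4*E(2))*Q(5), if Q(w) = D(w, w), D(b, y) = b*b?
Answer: 1200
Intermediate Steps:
E(q) = -12 (E(q) = -4*3 = -12)
D(b, y) = b²
Q(w) = w²
(-4*E(2))*Q(5) = -4*(-12)*5² = 48*25 = 1200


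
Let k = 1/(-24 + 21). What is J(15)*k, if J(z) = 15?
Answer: -5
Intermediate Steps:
k = -1/3 (k = 1/(-3) = -1/3 ≈ -0.33333)
J(15)*k = 15*(-1/3) = -5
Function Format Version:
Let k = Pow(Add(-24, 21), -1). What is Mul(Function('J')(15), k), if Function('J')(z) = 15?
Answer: -5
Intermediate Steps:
k = Rational(-1, 3) (k = Pow(-3, -1) = Rational(-1, 3) ≈ -0.33333)
Mul(Function('J')(15), k) = Mul(15, Rational(-1, 3)) = -5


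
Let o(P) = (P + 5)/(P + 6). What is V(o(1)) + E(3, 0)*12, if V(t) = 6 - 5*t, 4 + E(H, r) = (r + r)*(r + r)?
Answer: -324/7 ≈ -46.286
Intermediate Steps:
E(H, r) = -4 + 4*r² (E(H, r) = -4 + (r + r)*(r + r) = -4 + (2*r)*(2*r) = -4 + 4*r²)
o(P) = (5 + P)/(6 + P)
V(o(1)) + E(3, 0)*12 = (6 - 5*(5 + 1)/(6 + 1)) + (-4 + 4*0²)*12 = (6 - 5*6/7) + (-4 + 4*0)*12 = (6 - 5*6/7) + (-4 + 0)*12 = (6 - 5*6/7) - 4*12 = (6 - 30/7) - 48 = 12/7 - 48 = -324/7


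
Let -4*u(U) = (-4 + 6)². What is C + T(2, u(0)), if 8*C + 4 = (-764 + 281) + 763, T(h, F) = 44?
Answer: 157/2 ≈ 78.500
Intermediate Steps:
u(U) = -1 (u(U) = -(-4 + 6)²/4 = -¼*2² = -¼*4 = -1)
C = 69/2 (C = -½ + ((-764 + 281) + 763)/8 = -½ + (-483 + 763)/8 = -½ + (⅛)*280 = -½ + 35 = 69/2 ≈ 34.500)
C + T(2, u(0)) = 69/2 + 44 = 157/2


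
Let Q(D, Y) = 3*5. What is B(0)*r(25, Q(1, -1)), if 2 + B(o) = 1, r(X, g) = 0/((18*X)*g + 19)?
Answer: 0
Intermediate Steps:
Q(D, Y) = 15
r(X, g) = 0 (r(X, g) = 0/(18*X*g + 19) = 0/(19 + 18*X*g) = 0)
B(o) = -1 (B(o) = -2 + 1 = -1)
B(0)*r(25, Q(1, -1)) = -1*0 = 0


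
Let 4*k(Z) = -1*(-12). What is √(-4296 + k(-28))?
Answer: 9*I*√53 ≈ 65.521*I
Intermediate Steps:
k(Z) = 3 (k(Z) = (-1*(-12))/4 = (¼)*12 = 3)
√(-4296 + k(-28)) = √(-4296 + 3) = √(-4293) = 9*I*√53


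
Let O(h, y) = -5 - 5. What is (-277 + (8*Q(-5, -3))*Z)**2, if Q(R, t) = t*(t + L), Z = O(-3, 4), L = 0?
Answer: 994009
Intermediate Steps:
O(h, y) = -10
Z = -10
Q(R, t) = t**2 (Q(R, t) = t*(t + 0) = t*t = t**2)
(-277 + (8*Q(-5, -3))*Z)**2 = (-277 + (8*(-3)**2)*(-10))**2 = (-277 + (8*9)*(-10))**2 = (-277 + 72*(-10))**2 = (-277 - 720)**2 = (-997)**2 = 994009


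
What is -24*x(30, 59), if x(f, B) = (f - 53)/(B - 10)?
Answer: 552/49 ≈ 11.265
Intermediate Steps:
x(f, B) = (-53 + f)/(-10 + B)
-24*x(30, 59) = -24*(-53 + 30)/(-10 + 59) = -24*(-23)/49 = -24*(-23/49) = 552/49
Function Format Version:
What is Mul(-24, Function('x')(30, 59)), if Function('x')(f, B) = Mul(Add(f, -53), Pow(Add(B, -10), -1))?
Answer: Rational(552, 49) ≈ 11.265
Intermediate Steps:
Function('x')(f, B) = Mul(Pow(Add(-10, B), -1), Add(-53, f)) (Function('x')(f, B) = Mul(Add(-53, f), Pow(Add(-10, B), -1)) = Mul(Pow(Add(-10, B), -1), Add(-53, f)))
Mul(-24, Function('x')(30, 59)) = Mul(-24, Mul(Pow(Add(-10, 59), -1), Add(-53, 30))) = Mul(-24, Mul(Pow(49, -1), -23)) = Mul(-24, Mul(Rational(1, 49), -23)) = Mul(-24, Rational(-23, 49)) = Rational(552, 49)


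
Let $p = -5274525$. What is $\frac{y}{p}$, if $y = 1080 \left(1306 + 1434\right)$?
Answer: $- \frac{39456}{70327} \approx -0.56104$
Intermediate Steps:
$y = 2959200$ ($y = 1080 \cdot 2740 = 2959200$)
$\frac{y}{p} = \frac{2959200}{-5274525} = 2959200 \left(- \frac{1}{5274525}\right) = - \frac{39456}{70327}$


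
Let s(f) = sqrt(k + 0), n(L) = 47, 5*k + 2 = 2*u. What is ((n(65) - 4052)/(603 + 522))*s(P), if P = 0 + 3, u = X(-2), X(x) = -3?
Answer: -178*I*sqrt(10)/125 ≈ -4.5031*I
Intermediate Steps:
u = -3
k = -8/5 (k = -2/5 + (2*(-3))/5 = -2/5 + (1/5)*(-6) = -2/5 - 6/5 = -8/5 ≈ -1.6000)
P = 3
s(f) = 2*I*sqrt(10)/5 (s(f) = sqrt(-8/5 + 0) = sqrt(-8/5) = 2*I*sqrt(10)/5)
((n(65) - 4052)/(603 + 522))*s(P) = ((47 - 4052)/(603 + 522))*(2*I*sqrt(10)/5) = (-4005/1125)*(2*I*sqrt(10)/5) = (-4005*1/1125)*(2*I*sqrt(10)/5) = -178*I*sqrt(10)/125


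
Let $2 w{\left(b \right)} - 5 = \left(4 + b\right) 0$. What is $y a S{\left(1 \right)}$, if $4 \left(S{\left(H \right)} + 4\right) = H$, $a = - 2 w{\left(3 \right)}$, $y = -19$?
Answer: $- \frac{1425}{4} \approx -356.25$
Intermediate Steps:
$w{\left(b \right)} = \frac{5}{2}$ ($w{\left(b \right)} = \frac{5}{2} + \frac{\left(4 + b\right) 0}{2} = \frac{5}{2} + \frac{1}{2} \cdot 0 = \frac{5}{2} + 0 = \frac{5}{2}$)
$a = -5$ ($a = \left(-2\right) \frac{5}{2} = -5$)
$S{\left(H \right)} = -4 + \frac{H}{4}$
$y a S{\left(1 \right)} = \left(-19\right) \left(-5\right) \left(-4 + \frac{1}{4} \cdot 1\right) = 95 \left(-4 + \frac{1}{4}\right) = 95 \left(- \frac{15}{4}\right) = - \frac{1425}{4}$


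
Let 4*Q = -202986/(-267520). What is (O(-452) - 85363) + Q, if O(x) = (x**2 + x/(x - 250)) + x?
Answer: 22252276993643/187799040 ≈ 1.1849e+5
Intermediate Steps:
O(x) = x + x**2 + x/(-250 + x) (O(x) = (x**2 + x/(-250 + x)) + x = x + x**2 + x/(-250 + x))
Q = 101493/535040 (Q = (-202986/(-267520))/4 = (-202986*(-1/267520))/4 = (1/4)*(101493/133760) = 101493/535040 ≈ 0.18969)
(O(-452) - 85363) + Q = (-452*(-249 + (-452)**2 - 249*(-452))/(-250 - 452) - 85363) + 101493/535040 = (-452*(-249 + 204304 + 112548)/(-702) - 85363) + 101493/535040 = (-452*(-1/702)*316603 - 85363) + 101493/535040 = (71552278/351 - 85363) + 101493/535040 = 41589865/351 + 101493/535040 = 22252276993643/187799040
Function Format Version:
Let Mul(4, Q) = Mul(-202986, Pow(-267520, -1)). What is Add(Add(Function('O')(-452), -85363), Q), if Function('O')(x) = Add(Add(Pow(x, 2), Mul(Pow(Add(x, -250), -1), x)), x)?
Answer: Rational(22252276993643, 187799040) ≈ 1.1849e+5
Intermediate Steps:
Function('O')(x) = Add(x, Pow(x, 2), Mul(x, Pow(Add(-250, x), -1))) (Function('O')(x) = Add(Add(Pow(x, 2), Mul(Pow(Add(-250, x), -1), x)), x) = Add(Add(Pow(x, 2), Mul(x, Pow(Add(-250, x), -1))), x) = Add(x, Pow(x, 2), Mul(x, Pow(Add(-250, x), -1))))
Q = Rational(101493, 535040) (Q = Mul(Rational(1, 4), Mul(-202986, Pow(-267520, -1))) = Mul(Rational(1, 4), Mul(-202986, Rational(-1, 267520))) = Mul(Rational(1, 4), Rational(101493, 133760)) = Rational(101493, 535040) ≈ 0.18969)
Add(Add(Function('O')(-452), -85363), Q) = Add(Add(Mul(-452, Pow(Add(-250, -452), -1), Add(-249, Pow(-452, 2), Mul(-249, -452))), -85363), Rational(101493, 535040)) = Add(Add(Mul(-452, Pow(-702, -1), Add(-249, 204304, 112548)), -85363), Rational(101493, 535040)) = Add(Add(Mul(-452, Rational(-1, 702), 316603), -85363), Rational(101493, 535040)) = Add(Add(Rational(71552278, 351), -85363), Rational(101493, 535040)) = Add(Rational(41589865, 351), Rational(101493, 535040)) = Rational(22252276993643, 187799040)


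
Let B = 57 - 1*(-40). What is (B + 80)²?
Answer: 31329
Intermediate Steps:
B = 97 (B = 57 + 40 = 97)
(B + 80)² = (97 + 80)² = 177² = 31329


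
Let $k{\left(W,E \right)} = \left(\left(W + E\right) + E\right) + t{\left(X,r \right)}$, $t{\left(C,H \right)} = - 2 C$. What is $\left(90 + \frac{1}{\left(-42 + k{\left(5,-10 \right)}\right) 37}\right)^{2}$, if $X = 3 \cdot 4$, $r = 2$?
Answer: $\frac{72753733441}{8982009} \approx 8099.9$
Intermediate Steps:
$X = 12$
$k{\left(W,E \right)} = -24 + W + 2 E$ ($k{\left(W,E \right)} = \left(\left(W + E\right) + E\right) - 24 = \left(\left(E + W\right) + E\right) - 24 = \left(W + 2 E\right) - 24 = -24 + W + 2 E$)
$\left(90 + \frac{1}{\left(-42 + k{\left(5,-10 \right)}\right) 37}\right)^{2} = \left(90 + \frac{1}{\left(-42 + \left(-24 + 5 + 2 \left(-10\right)\right)\right) 37}\right)^{2} = \left(90 + \frac{1}{-42 - 39} \cdot \frac{1}{37}\right)^{2} = \left(90 + \frac{1}{-81} \cdot \frac{1}{37}\right)^{2} = \left(90 - \frac{1}{2997}\right)^{2} = \left(\frac{269729}{2997}\right)^{2} = \frac{72753733441}{8982009}$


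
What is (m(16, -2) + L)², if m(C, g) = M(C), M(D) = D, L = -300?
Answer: 80656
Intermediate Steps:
m(C, g) = C
(m(16, -2) + L)² = (16 - 300)² = (-284)² = 80656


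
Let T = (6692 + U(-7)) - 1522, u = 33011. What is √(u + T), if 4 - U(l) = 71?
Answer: √38114 ≈ 195.23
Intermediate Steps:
U(l) = -67 (U(l) = 4 - 1*71 = 4 - 71 = -67)
T = 5103 (T = (6692 - 67) - 1522 = 6625 - 1522 = 5103)
√(u + T) = √(33011 + 5103) = √38114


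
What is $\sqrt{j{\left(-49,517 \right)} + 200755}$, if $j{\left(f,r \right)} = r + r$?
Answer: $3 \sqrt{22421} \approx 449.21$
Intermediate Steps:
$j{\left(f,r \right)} = 2 r$
$\sqrt{j{\left(-49,517 \right)} + 200755} = \sqrt{2 \cdot 517 + 200755} = \sqrt{1034 + 200755} = \sqrt{201789} = 3 \sqrt{22421}$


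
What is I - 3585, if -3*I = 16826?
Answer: -27581/3 ≈ -9193.7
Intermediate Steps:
I = -16826/3 (I = -⅓*16826 = -16826/3 ≈ -5608.7)
I - 3585 = -16826/3 - 3585 = -27581/3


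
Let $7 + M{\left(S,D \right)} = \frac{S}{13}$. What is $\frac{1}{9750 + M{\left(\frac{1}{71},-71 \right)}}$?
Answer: $\frac{923}{8992790} \approx 0.00010264$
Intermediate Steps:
$M{\left(S,D \right)} = -7 + \frac{S}{13}$
$\frac{1}{9750 + M{\left(\frac{1}{71},-71 \right)}} = \frac{1}{9750 - \left(7 - \frac{1}{13 \cdot 71}\right)} = \frac{1}{9750 + \left(-7 + \frac{1}{13} \cdot \frac{1}{71}\right)} = \frac{1}{9750 + \left(-7 + \frac{1}{923}\right)} = \frac{1}{9750 - \frac{6460}{923}} = \frac{1}{\frac{8992790}{923}} = \frac{923}{8992790}$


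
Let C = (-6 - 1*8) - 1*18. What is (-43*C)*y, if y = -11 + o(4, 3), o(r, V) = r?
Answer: -9632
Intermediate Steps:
C = -32 (C = (-6 - 8) - 18 = -14 - 18 = -32)
y = -7 (y = -11 + 4 = -7)
(-43*C)*y = -43*(-32)*(-7) = 1376*(-7) = -9632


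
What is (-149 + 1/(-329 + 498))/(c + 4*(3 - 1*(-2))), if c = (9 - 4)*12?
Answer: -1259/676 ≈ -1.8624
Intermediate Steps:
c = 60 (c = 5*12 = 60)
(-149 + 1/(-329 + 498))/(c + 4*(3 - 1*(-2))) = (-149 + 1/(-329 + 498))/(60 + 4*(3 - 1*(-2))) = (-149 + 1/169)/(60 + 4*(3 + 2)) = (-149 + 1/169)/(60 + 4*5) = -25180/(169*(60 + 20)) = -25180/169/80 = -25180/169*1/80 = -1259/676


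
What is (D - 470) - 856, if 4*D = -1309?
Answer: -6613/4 ≈ -1653.3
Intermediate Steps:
D = -1309/4 (D = (¼)*(-1309) = -1309/4 ≈ -327.25)
(D - 470) - 856 = (-1309/4 - 470) - 856 = -3189/4 - 856 = -6613/4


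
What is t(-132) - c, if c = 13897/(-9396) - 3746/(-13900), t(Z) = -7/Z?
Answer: 226733203/179581050 ≈ 1.2626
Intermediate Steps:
c = -39492721/32651100 (c = 13897*(-1/9396) - 3746*(-1/13900) = -13897/9396 + 1873/6950 = -39492721/32651100 ≈ -1.2095)
t(-132) - c = -7/(-132) - 1*(-39492721/32651100) = -7*(-1/132) + 39492721/32651100 = 7/132 + 39492721/32651100 = 226733203/179581050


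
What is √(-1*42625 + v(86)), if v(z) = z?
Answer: I*√42539 ≈ 206.25*I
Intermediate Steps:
√(-1*42625 + v(86)) = √(-1*42625 + 86) = √(-42625 + 86) = √(-42539) = I*√42539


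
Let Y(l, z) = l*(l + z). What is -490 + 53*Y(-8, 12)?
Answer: -2186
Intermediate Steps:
-490 + 53*Y(-8, 12) = -490 + 53*(-8*(-8 + 12)) = -490 + 53*(-8*4) = -490 + 53*(-32) = -490 - 1696 = -2186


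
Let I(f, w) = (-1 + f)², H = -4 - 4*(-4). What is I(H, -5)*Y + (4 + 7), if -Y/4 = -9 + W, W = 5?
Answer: 1947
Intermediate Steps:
H = 12 (H = -4 - 1*(-16) = -4 + 16 = 12)
Y = 16 (Y = -4*(-9 + 5) = -4*(-4) = 16)
I(H, -5)*Y + (4 + 7) = (-1 + 12)²*16 + (4 + 7) = 11²*16 + 11 = 121*16 + 11 = 1936 + 11 = 1947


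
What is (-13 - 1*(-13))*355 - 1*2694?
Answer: -2694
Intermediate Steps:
(-13 - 1*(-13))*355 - 1*2694 = (-13 + 13)*355 - 2694 = 0*355 - 2694 = 0 - 2694 = -2694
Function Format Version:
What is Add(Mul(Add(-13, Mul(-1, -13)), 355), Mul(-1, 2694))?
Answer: -2694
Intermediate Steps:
Add(Mul(Add(-13, Mul(-1, -13)), 355), Mul(-1, 2694)) = Add(Mul(Add(-13, 13), 355), -2694) = Add(Mul(0, 355), -2694) = Add(0, -2694) = -2694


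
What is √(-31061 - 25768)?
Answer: I*√56829 ≈ 238.39*I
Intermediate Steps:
√(-31061 - 25768) = √(-56829) = I*√56829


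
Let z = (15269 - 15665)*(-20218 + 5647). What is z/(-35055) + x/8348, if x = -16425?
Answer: -5416078527/32515460 ≈ -166.57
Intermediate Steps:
z = 5770116 (z = -396*(-14571) = 5770116)
z/(-35055) + x/8348 = 5770116/(-35055) - 16425/8348 = 5770116*(-1/35055) - 16425*1/8348 = -641124/3895 - 16425/8348 = -5416078527/32515460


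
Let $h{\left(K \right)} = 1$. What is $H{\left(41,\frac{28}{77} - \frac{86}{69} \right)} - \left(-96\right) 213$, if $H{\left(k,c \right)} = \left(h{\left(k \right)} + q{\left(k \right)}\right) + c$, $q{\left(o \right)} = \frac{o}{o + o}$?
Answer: $\frac{31041001}{1518} \approx 20449.0$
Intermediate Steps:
$q{\left(o \right)} = \frac{1}{2}$ ($q{\left(o \right)} = \frac{o}{2 o} = o \frac{1}{2 o} = \frac{1}{2}$)
$H{\left(k,c \right)} = \frac{3}{2} + c$ ($H{\left(k,c \right)} = \left(1 + \frac{1}{2}\right) + c = \frac{3}{2} + c$)
$H{\left(41,\frac{28}{77} - \frac{86}{69} \right)} - \left(-96\right) 213 = \left(\frac{3}{2} + \left(\frac{28}{77} - \frac{86}{69}\right)\right) - \left(-96\right) 213 = \left(\frac{3}{2} + \left(28 \cdot \frac{1}{77} - \frac{86}{69}\right)\right) - -20448 = \left(\frac{3}{2} + \left(\frac{4}{11} - \frac{86}{69}\right)\right) + 20448 = \left(\frac{3}{2} - \frac{670}{759}\right) + 20448 = \frac{937}{1518} + 20448 = \frac{31041001}{1518}$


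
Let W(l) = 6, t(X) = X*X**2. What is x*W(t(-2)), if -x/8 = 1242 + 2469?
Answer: -178128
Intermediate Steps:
t(X) = X**3
x = -29688 (x = -8*(1242 + 2469) = -8*3711 = -29688)
x*W(t(-2)) = -29688*6 = -178128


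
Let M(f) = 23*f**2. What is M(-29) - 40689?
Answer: -21346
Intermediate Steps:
M(-29) - 40689 = 23*(-29)**2 - 40689 = 23*841 - 40689 = 19343 - 40689 = -21346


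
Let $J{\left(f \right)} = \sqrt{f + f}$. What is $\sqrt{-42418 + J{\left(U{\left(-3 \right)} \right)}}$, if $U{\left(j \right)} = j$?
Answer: $\sqrt{-42418 + i \sqrt{6}} \approx 0.006 + 205.96 i$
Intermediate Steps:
$J{\left(f \right)} = \sqrt{2} \sqrt{f}$ ($J{\left(f \right)} = \sqrt{2 f} = \sqrt{2} \sqrt{f}$)
$\sqrt{-42418 + J{\left(U{\left(-3 \right)} \right)}} = \sqrt{-42418 + \sqrt{2} \sqrt{-3}} = \sqrt{-42418 + \sqrt{2} i \sqrt{3}} = \sqrt{-42418 + i \sqrt{6}}$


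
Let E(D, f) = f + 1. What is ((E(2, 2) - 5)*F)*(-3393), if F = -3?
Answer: -20358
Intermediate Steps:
E(D, f) = 1 + f
((E(2, 2) - 5)*F)*(-3393) = (((1 + 2) - 5)*(-3))*(-3393) = ((3 - 5)*(-3))*(-3393) = -2*(-3)*(-3393) = 6*(-3393) = -20358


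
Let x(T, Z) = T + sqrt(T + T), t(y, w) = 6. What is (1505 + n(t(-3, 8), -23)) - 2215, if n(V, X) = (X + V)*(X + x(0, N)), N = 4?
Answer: -319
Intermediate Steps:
x(T, Z) = T + sqrt(2)*sqrt(T) (x(T, Z) = T + sqrt(2*T) = T + sqrt(2)*sqrt(T))
n(V, X) = X*(V + X) (n(V, X) = (X + V)*(X + (0 + sqrt(2)*sqrt(0))) = (V + X)*(X + (0 + sqrt(2)*0)) = (V + X)*(X + (0 + 0)) = (V + X)*(X + 0) = (V + X)*X = X*(V + X))
(1505 + n(t(-3, 8), -23)) - 2215 = (1505 - 23*(6 - 23)) - 2215 = (1505 - 23*(-17)) - 2215 = (1505 + 391) - 2215 = 1896 - 2215 = -319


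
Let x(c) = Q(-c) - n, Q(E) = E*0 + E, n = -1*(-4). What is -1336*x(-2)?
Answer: 2672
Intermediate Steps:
n = 4
Q(E) = E (Q(E) = 0 + E = E)
x(c) = -4 - c (x(c) = -c - 1*4 = -c - 4 = -4 - c)
-1336*x(-2) = -1336*(-4 - 1*(-2)) = -1336*(-4 + 2) = -1336*(-2) = 2672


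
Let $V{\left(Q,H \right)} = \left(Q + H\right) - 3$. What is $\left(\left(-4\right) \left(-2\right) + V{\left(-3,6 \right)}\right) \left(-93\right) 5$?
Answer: $-3720$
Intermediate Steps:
$V{\left(Q,H \right)} = -3 + H + Q$ ($V{\left(Q,H \right)} = \left(H + Q\right) - 3 = -3 + H + Q$)
$\left(\left(-4\right) \left(-2\right) + V{\left(-3,6 \right)}\right) \left(-93\right) 5 = \left(\left(-4\right) \left(-2\right) - 0\right) \left(-93\right) 5 = \left(8 + 0\right) \left(-93\right) 5 = 8 \left(-93\right) 5 = \left(-744\right) 5 = -3720$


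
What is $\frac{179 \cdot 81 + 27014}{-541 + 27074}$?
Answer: $\frac{41513}{26533} \approx 1.5646$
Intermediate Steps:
$\frac{179 \cdot 81 + 27014}{-541 + 27074} = \frac{14499 + 27014}{26533} = 41513 \cdot \frac{1}{26533} = \frac{41513}{26533}$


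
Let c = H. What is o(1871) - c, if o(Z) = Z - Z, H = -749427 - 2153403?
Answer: 2902830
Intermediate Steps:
H = -2902830
o(Z) = 0
c = -2902830
o(1871) - c = 0 - 1*(-2902830) = 0 + 2902830 = 2902830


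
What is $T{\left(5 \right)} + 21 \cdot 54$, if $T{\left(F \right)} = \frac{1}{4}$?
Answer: $\frac{4537}{4} \approx 1134.3$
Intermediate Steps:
$T{\left(F \right)} = \frac{1}{4}$
$T{\left(5 \right)} + 21 \cdot 54 = \frac{1}{4} + 21 \cdot 54 = \frac{1}{4} + 1134 = \frac{4537}{4}$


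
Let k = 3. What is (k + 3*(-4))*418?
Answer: -3762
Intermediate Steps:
(k + 3*(-4))*418 = (3 + 3*(-4))*418 = (3 - 12)*418 = -9*418 = -3762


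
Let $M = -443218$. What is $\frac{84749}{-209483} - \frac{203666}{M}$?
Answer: $\frac{2551141198}{46423318147} \approx 0.054954$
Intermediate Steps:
$\frac{84749}{-209483} - \frac{203666}{M} = \frac{84749}{-209483} - \frac{203666}{-443218} = 84749 \left(- \frac{1}{209483}\right) - - \frac{101833}{221609} = - \frac{84749}{209483} + \frac{101833}{221609} = \frac{2551141198}{46423318147}$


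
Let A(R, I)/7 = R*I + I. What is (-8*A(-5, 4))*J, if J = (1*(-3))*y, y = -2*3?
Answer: 16128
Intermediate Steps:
y = -6
J = 18 (J = (1*(-3))*(-6) = -3*(-6) = 18)
A(R, I) = 7*I + 7*I*R (A(R, I) = 7*(R*I + I) = 7*(I*R + I) = 7*(I + I*R) = 7*I + 7*I*R)
(-8*A(-5, 4))*J = -8*7*4*(1 - 5)*18 = -8*7*4*(-4)*18 = -8*(-112)*18 = -4*(-224)*18 = 896*18 = 16128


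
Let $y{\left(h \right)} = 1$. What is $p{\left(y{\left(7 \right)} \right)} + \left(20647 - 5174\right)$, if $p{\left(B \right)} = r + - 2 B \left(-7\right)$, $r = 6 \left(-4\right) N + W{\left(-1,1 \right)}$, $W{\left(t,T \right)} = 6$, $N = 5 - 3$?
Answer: $15445$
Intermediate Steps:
$N = 2$
$r = -42$ ($r = 6 \left(-4\right) 2 + 6 = \left(-24\right) 2 + 6 = -48 + 6 = -42$)
$p{\left(B \right)} = -42 + 14 B$ ($p{\left(B \right)} = -42 + - 2 B \left(-7\right) = -42 + 14 B$)
$p{\left(y{\left(7 \right)} \right)} + \left(20647 - 5174\right) = \left(-42 + 14 \cdot 1\right) + \left(20647 - 5174\right) = \left(-42 + 14\right) + 15473 = -28 + 15473 = 15445$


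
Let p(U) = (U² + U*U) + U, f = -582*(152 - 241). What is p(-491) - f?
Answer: 429873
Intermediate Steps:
f = 51798 (f = -582*(-89) = 51798)
p(U) = U + 2*U² (p(U) = (U² + U²) + U = 2*U² + U = U + 2*U²)
p(-491) - f = -491*(1 + 2*(-491)) - 1*51798 = -491*(1 - 982) - 51798 = -491*(-981) - 51798 = 481671 - 51798 = 429873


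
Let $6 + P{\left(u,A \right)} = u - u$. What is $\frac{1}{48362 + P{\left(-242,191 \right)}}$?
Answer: $\frac{1}{48356} \approx 2.068 \cdot 10^{-5}$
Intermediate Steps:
$P{\left(u,A \right)} = -6$ ($P{\left(u,A \right)} = -6 + \left(u - u\right) = -6 + 0 = -6$)
$\frac{1}{48362 + P{\left(-242,191 \right)}} = \frac{1}{48362 - 6} = \frac{1}{48356}$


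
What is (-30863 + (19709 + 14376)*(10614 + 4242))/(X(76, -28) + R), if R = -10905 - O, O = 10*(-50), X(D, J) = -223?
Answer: -506335897/10628 ≈ -47642.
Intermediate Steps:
O = -500
R = -10405 (R = -10905 - 1*(-500) = -10905 + 500 = -10405)
(-30863 + (19709 + 14376)*(10614 + 4242))/(X(76, -28) + R) = (-30863 + (19709 + 14376)*(10614 + 4242))/(-223 - 10405) = (-30863 + 34085*14856)/(-10628) = (-30863 + 506366760)*(-1/10628) = 506335897*(-1/10628) = -506335897/10628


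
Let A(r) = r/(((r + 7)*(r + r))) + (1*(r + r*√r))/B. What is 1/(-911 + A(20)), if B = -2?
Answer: -2685582/2467539289 + 58320*√5/2467539289 ≈ -0.0010355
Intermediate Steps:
A(r) = 1/(2*(7 + r)) - r/2 - r^(3/2)/2 (A(r) = r/(((r + 7)*(r + r))) + (1*(r + r*√r))/(-2) = r/(((7 + r)*(2*r))) + (1*(r + r^(3/2)))*(-½) = r/((2*r*(7 + r))) + (r + r^(3/2))*(-½) = r*(1/(2*r*(7 + r))) + (-r/2 - r^(3/2)/2) = 1/(2*(7 + r)) + (-r/2 - r^(3/2)/2) = 1/(2*(7 + r)) - r/2 - r^(3/2)/2)
1/(-911 + A(20)) = 1/(-911 + (1 - 1*20² - 20^(5/2) - 7*20 - 280*√5)/(2*(7 + 20))) = 1/(-911 + (½)*(1 - 1*400 - 800*√5 - 140 - 280*√5)/27) = 1/(-911 + (½)*(1/27)*(1 - 400 - 800*√5 - 140 - 280*√5)) = 1/(-911 + (½)*(1/27)*(-539 - 1080*√5)) = 1/(-911 + (-539/54 - 20*√5)) = 1/(-49733/54 - 20*√5)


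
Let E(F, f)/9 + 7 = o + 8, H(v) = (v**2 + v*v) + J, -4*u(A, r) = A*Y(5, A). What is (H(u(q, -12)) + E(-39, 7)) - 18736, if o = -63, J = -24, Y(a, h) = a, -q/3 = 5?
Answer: -148919/8 ≈ -18615.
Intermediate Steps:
q = -15 (q = -3*5 = -15)
u(A, r) = -5*A/4 (u(A, r) = -A*5/4 = -5*A/4)
H(v) = -24 + 2*v**2 (H(v) = (v**2 + v*v) - 24 = (v**2 + v**2) - 24 = 2*v**2 - 24 = -24 + 2*v**2)
E(F, f) = -558 (E(F, f) = -63 + 9*(-63 + 8) = -63 + 9*(-55) = -63 - 495 = -558)
(H(u(q, -12)) + E(-39, 7)) - 18736 = ((-24 + 2*(-5/4*(-15))**2) - 558) - 18736 = ((-24 + 2*(75/4)**2) - 558) - 18736 = ((-24 + 2*(5625/16)) - 558) - 18736 = ((-24 + 5625/8) - 558) - 18736 = (5433/8 - 558) - 18736 = 969/8 - 18736 = -148919/8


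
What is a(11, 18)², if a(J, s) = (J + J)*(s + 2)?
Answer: 193600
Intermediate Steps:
a(J, s) = 2*J*(2 + s) (a(J, s) = (2*J)*(2 + s) = 2*J*(2 + s))
a(11, 18)² = (2*11*(2 + 18))² = (2*11*20)² = 440² = 193600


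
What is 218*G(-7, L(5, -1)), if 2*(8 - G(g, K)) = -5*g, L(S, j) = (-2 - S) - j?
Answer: -2071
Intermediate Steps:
L(S, j) = -2 - S - j
G(g, K) = 8 + 5*g/2 (G(g, K) = 8 - (-5)*g/2 = 8 + 5*g/2)
218*G(-7, L(5, -1)) = 218*(8 + (5/2)*(-7)) = 218*(8 - 35/2) = 218*(-19/2) = -2071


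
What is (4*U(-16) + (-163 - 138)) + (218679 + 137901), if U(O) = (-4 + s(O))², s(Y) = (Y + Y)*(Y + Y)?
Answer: 4517879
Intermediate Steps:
s(Y) = 4*Y² (s(Y) = (2*Y)*(2*Y) = 4*Y²)
U(O) = (-4 + 4*O²)²
(4*U(-16) + (-163 - 138)) + (218679 + 137901) = (4*(16*(-1 + (-16)²)²) + (-163 - 138)) + (218679 + 137901) = (4*(16*(-1 + 256)²) - 301) + 356580 = (4*(16*255²) - 301) + 356580 = (4*(16*65025) - 301) + 356580 = (4*1040400 - 301) + 356580 = (4161600 - 301) + 356580 = 4161299 + 356580 = 4517879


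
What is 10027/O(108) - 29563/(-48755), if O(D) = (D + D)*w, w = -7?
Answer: -63452447/10531080 ≈ -6.0253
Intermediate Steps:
O(D) = -14*D (O(D) = (D + D)*(-7) = (2*D)*(-7) = -14*D)
10027/O(108) - 29563/(-48755) = 10027/((-14*108)) - 29563/(-48755) = 10027/(-1512) - 29563*(-1/48755) = 10027*(-1/1512) + 29563/48755 = -10027/1512 + 29563/48755 = -63452447/10531080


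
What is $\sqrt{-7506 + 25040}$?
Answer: $\sqrt{17534} \approx 132.42$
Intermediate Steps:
$\sqrt{-7506 + 25040} = \sqrt{17534}$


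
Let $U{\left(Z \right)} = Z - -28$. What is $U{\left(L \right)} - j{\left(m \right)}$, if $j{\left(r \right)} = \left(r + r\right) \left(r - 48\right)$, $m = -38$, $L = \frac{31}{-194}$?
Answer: $- \frac{1262583}{194} \approx -6508.2$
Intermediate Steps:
$L = - \frac{31}{194}$ ($L = 31 \left(- \frac{1}{194}\right) = - \frac{31}{194} \approx -0.15979$)
$U{\left(Z \right)} = 28 + Z$ ($U{\left(Z \right)} = Z + 28 = 28 + Z$)
$j{\left(r \right)} = 2 r \left(-48 + r\right)$
$U{\left(L \right)} - j{\left(m \right)} = \left(28 - \frac{31}{194}\right) - 2 \left(-38\right) \left(-48 - 38\right) = \frac{5401}{194} - 2 \left(-38\right) \left(-86\right) = \frac{5401}{194} - 6536 = - \frac{1262583}{194}$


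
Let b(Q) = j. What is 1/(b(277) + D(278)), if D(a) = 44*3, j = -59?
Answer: 1/73 ≈ 0.013699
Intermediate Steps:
b(Q) = -59
D(a) = 132
1/(b(277) + D(278)) = 1/(-59 + 132) = 1/73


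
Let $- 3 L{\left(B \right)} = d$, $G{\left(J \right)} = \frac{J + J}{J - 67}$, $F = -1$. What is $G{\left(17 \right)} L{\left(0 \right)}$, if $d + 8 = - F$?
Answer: $- \frac{119}{75} \approx -1.5867$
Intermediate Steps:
$G{\left(J \right)} = \frac{2 J}{-67 + J}$
$d = -7$ ($d = -8 - -1 = -8 + 1 = -7$)
$L{\left(B \right)} = \frac{7}{3}$ ($L{\left(B \right)} = \left(- \frac{1}{3}\right) \left(-7\right) = \frac{7}{3}$)
$G{\left(17 \right)} L{\left(0 \right)} = 2 \cdot 17 \frac{1}{-67 + 17} \cdot \frac{7}{3} = 2 \cdot 17 \frac{1}{-50} \cdot \frac{7}{3} = 2 \cdot 17 \left(- \frac{1}{50}\right) \frac{7}{3} = \left(- \frac{17}{25}\right) \frac{7}{3} = - \frac{119}{75}$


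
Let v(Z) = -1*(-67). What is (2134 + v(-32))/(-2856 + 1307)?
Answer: -2201/1549 ≈ -1.4209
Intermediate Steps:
v(Z) = 67
(2134 + v(-32))/(-2856 + 1307) = (2134 + 67)/(-2856 + 1307) = 2201/(-1549) = 2201*(-1/1549) = -2201/1549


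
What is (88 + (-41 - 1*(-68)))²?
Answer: 13225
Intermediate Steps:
(88 + (-41 - 1*(-68)))² = (88 + (-41 + 68))² = (88 + 27)² = 115² = 13225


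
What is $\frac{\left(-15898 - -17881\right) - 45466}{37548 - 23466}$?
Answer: $- \frac{43483}{14082} \approx -3.0878$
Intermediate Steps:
$\frac{\left(-15898 - -17881\right) - 45466}{37548 - 23466} = \frac{\left(-15898 + 17881\right) - 45466}{14082} = \left(1983 - 45466\right) \frac{1}{14082} = \left(-43483\right) \frac{1}{14082} = - \frac{43483}{14082}$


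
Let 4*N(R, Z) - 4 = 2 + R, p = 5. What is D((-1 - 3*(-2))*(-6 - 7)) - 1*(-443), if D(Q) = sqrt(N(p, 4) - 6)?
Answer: 443 + I*sqrt(13)/2 ≈ 443.0 + 1.8028*I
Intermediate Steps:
N(R, Z) = 3/2 + R/4 (N(R, Z) = 1 + (2 + R)/4 = 1 + (1/2 + R/4) = 3/2 + R/4)
D(Q) = I*sqrt(13)/2 (D(Q) = sqrt((3/2 + (1/4)*5) - 6) = sqrt((3/2 + 5/4) - 6) = sqrt(11/4 - 6) = sqrt(-13/4) = I*sqrt(13)/2)
D((-1 - 3*(-2))*(-6 - 7)) - 1*(-443) = I*sqrt(13)/2 - 1*(-443) = I*sqrt(13)/2 + 443 = 443 + I*sqrt(13)/2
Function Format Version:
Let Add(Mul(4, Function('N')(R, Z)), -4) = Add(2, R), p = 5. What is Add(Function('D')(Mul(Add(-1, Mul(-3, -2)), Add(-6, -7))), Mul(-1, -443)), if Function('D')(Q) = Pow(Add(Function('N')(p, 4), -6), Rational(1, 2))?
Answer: Add(443, Mul(Rational(1, 2), I, Pow(13, Rational(1, 2)))) ≈ Add(443.00, Mul(1.8028, I))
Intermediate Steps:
Function('N')(R, Z) = Add(Rational(3, 2), Mul(Rational(1, 4), R)) (Function('N')(R, Z) = Add(1, Mul(Rational(1, 4), Add(2, R))) = Add(1, Add(Rational(1, 2), Mul(Rational(1, 4), R))) = Add(Rational(3, 2), Mul(Rational(1, 4), R)))
Function('D')(Q) = Mul(Rational(1, 2), I, Pow(13, Rational(1, 2))) (Function('D')(Q) = Pow(Add(Add(Rational(3, 2), Mul(Rational(1, 4), 5)), -6), Rational(1, 2)) = Pow(Add(Add(Rational(3, 2), Rational(5, 4)), -6), Rational(1, 2)) = Pow(Add(Rational(11, 4), -6), Rational(1, 2)) = Pow(Rational(-13, 4), Rational(1, 2)) = Mul(Rational(1, 2), I, Pow(13, Rational(1, 2))))
Add(Function('D')(Mul(Add(-1, Mul(-3, -2)), Add(-6, -7))), Mul(-1, -443)) = Add(Mul(Rational(1, 2), I, Pow(13, Rational(1, 2))), Mul(-1, -443)) = Add(Mul(Rational(1, 2), I, Pow(13, Rational(1, 2))), 443) = Add(443, Mul(Rational(1, 2), I, Pow(13, Rational(1, 2))))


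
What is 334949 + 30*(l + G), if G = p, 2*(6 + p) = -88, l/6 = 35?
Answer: 339749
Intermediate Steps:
l = 210 (l = 6*35 = 210)
p = -50 (p = -6 + (½)*(-88) = -6 - 44 = -50)
G = -50
334949 + 30*(l + G) = 334949 + 30*(210 - 50) = 334949 + 30*160 = 334949 + 4800 = 339749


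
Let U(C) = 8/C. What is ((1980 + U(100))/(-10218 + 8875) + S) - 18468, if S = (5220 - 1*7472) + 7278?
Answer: -451364652/33575 ≈ -13443.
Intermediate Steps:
S = 5026 (S = (5220 - 7472) + 7278 = -2252 + 7278 = 5026)
((1980 + U(100))/(-10218 + 8875) + S) - 18468 = ((1980 + 8/100)/(-10218 + 8875) + 5026) - 18468 = ((1980 + 8*(1/100))/(-1343) + 5026) - 18468 = ((1980 + 2/25)*(-1/1343) + 5026) - 18468 = ((49502/25)*(-1/1343) + 5026) - 18468 = (-49502/33575 + 5026) - 18468 = 168698448/33575 - 18468 = -451364652/33575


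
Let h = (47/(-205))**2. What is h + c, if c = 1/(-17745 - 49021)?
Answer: 147444069/2805841150 ≈ 0.052549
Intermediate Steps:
c = -1/66766 (c = 1/(-66766) = -1/66766 ≈ -1.4978e-5)
h = 2209/42025 (h = (47*(-1/205))**2 = (-47/205)**2 = 2209/42025 ≈ 0.052564)
h + c = 2209/42025 - 1/66766 = 147444069/2805841150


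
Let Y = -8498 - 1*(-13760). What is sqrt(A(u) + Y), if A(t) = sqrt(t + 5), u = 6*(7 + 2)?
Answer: sqrt(5262 + sqrt(59)) ≈ 72.593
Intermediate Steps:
Y = 5262 (Y = -8498 + 13760 = 5262)
u = 54 (u = 6*9 = 54)
A(t) = sqrt(5 + t)
sqrt(A(u) + Y) = sqrt(sqrt(5 + 54) + 5262) = sqrt(sqrt(59) + 5262) = sqrt(5262 + sqrt(59))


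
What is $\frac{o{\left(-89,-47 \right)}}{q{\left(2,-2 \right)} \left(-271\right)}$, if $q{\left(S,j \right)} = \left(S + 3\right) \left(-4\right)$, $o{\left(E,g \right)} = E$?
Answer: $- \frac{89}{5420} \approx -0.016421$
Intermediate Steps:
$q{\left(S,j \right)} = -12 - 4 S$ ($q{\left(S,j \right)} = \left(3 + S\right) \left(-4\right) = -12 - 4 S$)
$\frac{o{\left(-89,-47 \right)}}{q{\left(2,-2 \right)} \left(-271\right)} = - \frac{89}{\left(-12 - 8\right) \left(-271\right)} = - \frac{89}{\left(-20\right) \left(-271\right)} = - \frac{89}{5420}$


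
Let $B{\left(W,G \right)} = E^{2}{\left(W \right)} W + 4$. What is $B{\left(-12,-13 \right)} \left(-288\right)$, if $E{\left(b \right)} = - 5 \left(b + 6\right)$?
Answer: $3109248$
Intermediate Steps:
$E{\left(b \right)} = -30 - 5 b$ ($E{\left(b \right)} = - 5 \left(6 + b\right) = -30 - 5 b$)
$B{\left(W,G \right)} = 4 + W \left(-30 - 5 W\right)^{2}$ ($B{\left(W,G \right)} = \left(-30 - 5 W\right)^{2} W + 4 = W \left(-30 - 5 W\right)^{2} + 4 = 4 + W \left(-30 - 5 W\right)^{2}$)
$B{\left(-12,-13 \right)} \left(-288\right) = \left(4 + 25 \left(-12\right) \left(6 - 12\right)^{2}\right) \left(-288\right) = \left(4 + 25 \left(-12\right) \left(-6\right)^{2}\right) \left(-288\right) = \left(4 + 25 \left(-12\right) 36\right) \left(-288\right) = \left(4 - 10800\right) \left(-288\right) = \left(-10796\right) \left(-288\right) = 3109248$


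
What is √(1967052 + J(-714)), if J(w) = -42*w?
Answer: 4*√124815 ≈ 1413.2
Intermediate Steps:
√(1967052 + J(-714)) = √(1967052 - 42*(-714)) = √(1967052 + 29988) = √1997040 = 4*√124815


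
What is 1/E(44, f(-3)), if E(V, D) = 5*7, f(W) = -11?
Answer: 1/35 ≈ 0.028571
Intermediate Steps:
E(V, D) = 35
1/E(44, f(-3)) = 1/35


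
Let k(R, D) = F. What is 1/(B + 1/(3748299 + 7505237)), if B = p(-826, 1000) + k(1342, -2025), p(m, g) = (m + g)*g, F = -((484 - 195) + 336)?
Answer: 11253536/1951081804001 ≈ 5.7678e-6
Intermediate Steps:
F = -625 (F = -(289 + 336) = -1*625 = -625)
p(m, g) = g*(g + m) (p(m, g) = (g + m)*g = g*(g + m))
k(R, D) = -625
B = 173375 (B = 1000*(1000 - 826) - 625 = 1000*174 - 625 = 174000 - 625 = 173375)
1/(B + 1/(3748299 + 7505237)) = 1/(173375 + 1/(3748299 + 7505237)) = 1/(173375 + 1/11253536) = 1/(1951081804001/11253536) = 11253536/1951081804001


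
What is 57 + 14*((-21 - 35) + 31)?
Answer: -293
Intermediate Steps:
57 + 14*((-21 - 35) + 31) = 57 + 14*(-56 + 31) = 57 + 14*(-25) = 57 - 350 = -293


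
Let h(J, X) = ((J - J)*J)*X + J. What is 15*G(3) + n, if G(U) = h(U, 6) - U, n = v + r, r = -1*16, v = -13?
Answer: -29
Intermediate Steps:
h(J, X) = J (h(J, X) = (0*J)*X + J = 0*X + J = 0 + J = J)
r = -16
n = -29 (n = -13 - 16 = -29)
G(U) = 0 (G(U) = U - U = 0)
15*G(3) + n = 15*0 - 29 = 0 - 29 = -29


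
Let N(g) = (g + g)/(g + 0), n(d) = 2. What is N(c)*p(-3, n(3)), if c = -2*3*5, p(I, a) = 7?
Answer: 14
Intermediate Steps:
c = -30 (c = -6*5 = -30)
N(g) = 2 (N(g) = (2*g)/g = 2)
N(c)*p(-3, n(3)) = 2*7 = 14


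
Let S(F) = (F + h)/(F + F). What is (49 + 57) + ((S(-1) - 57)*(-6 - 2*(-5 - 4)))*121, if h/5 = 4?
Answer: -96452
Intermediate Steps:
h = 20 (h = 5*4 = 20)
S(F) = (20 + F)/(2*F) (S(F) = (F + 20)/(F + F) = (20 + F)/((2*F)) = (20 + F)*(1/(2*F)) = (20 + F)/(2*F))
(49 + 57) + ((S(-1) - 57)*(-6 - 2*(-5 - 4)))*121 = (49 + 57) + (((1/2)*(20 - 1)/(-1) - 57)*(-6 - 2*(-5 - 4)))*121 = 106 + (((1/2)*(-1)*19 - 57)*(-6 - 2*(-9)))*121 = 106 + ((-19/2 - 57)*(-6 + 18))*121 = 106 - 133/2*12*121 = 106 - 798*121 = 106 - 96558 = -96452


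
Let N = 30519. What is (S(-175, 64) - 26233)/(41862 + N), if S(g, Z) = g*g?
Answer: 1464/24127 ≈ 0.060679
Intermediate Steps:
S(g, Z) = g²
(S(-175, 64) - 26233)/(41862 + N) = ((-175)² - 26233)/(41862 + 30519) = (30625 - 26233)/72381 = 4392*(1/72381) = 1464/24127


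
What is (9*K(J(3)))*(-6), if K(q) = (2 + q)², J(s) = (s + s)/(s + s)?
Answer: -486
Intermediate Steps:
J(s) = 1 (J(s) = (2*s)/((2*s)) = (2*s)*(1/(2*s)) = 1)
(9*K(J(3)))*(-6) = (9*(2 + 1)²)*(-6) = (9*3²)*(-6) = (9*9)*(-6) = 81*(-6) = -486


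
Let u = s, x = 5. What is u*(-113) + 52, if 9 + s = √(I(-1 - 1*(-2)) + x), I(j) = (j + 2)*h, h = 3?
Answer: 1069 - 113*√14 ≈ 646.19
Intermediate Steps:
I(j) = 6 + 3*j (I(j) = (j + 2)*3 = (2 + j)*3 = 6 + 3*j)
s = -9 + √14 (s = -9 + √((6 + 3*(-1 - 1*(-2))) + 5) = -9 + √((6 + 3*(-1 + 2)) + 5) = -9 + √((6 + 3*1) + 5) = -9 + √((6 + 3) + 5) = -9 + √(9 + 5) = -9 + √14 ≈ -5.2583)
u = -9 + √14 ≈ -5.2583
u*(-113) + 52 = (-9 + √14)*(-113) + 52 = (1017 - 113*√14) + 52 = 1069 - 113*√14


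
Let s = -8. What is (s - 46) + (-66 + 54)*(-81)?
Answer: 918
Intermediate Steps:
(s - 46) + (-66 + 54)*(-81) = (-8 - 46) + (-66 + 54)*(-81) = -54 - 12*(-81) = -54 + 972 = 918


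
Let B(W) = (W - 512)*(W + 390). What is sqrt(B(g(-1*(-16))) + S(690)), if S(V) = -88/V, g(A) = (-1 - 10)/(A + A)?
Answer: I*sqrt(24332207620695)/11040 ≈ 446.81*I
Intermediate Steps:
g(A) = -11/(2*A) (g(A) = -11*1/(2*A) = -11/(2*A))
B(W) = (-512 + W)*(390 + W)
sqrt(B(g(-1*(-16))) + S(690)) = sqrt((-199680 + (-11/(2*((-1*(-16)))))**2 - (-671)/((-1*(-16)))) - 88/690) = sqrt((-199680 + (-11/2/16)**2 - (-671)/16) - 88*1/690) = sqrt((-199680 + (-11/2*1/16)**2 - (-671)/16) - 44/345) = sqrt((-199680 + (-11/32)**2 - 122*(-11/32)) - 44/345) = sqrt((-199680 + 121/1024 + 671/16) - 44/345) = sqrt(-204429255/1024 - 44/345) = sqrt(-70528138031/353280) = I*sqrt(24332207620695)/11040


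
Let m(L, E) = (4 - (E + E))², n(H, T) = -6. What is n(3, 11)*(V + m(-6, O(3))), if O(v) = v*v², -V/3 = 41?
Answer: -14262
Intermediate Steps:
V = -123 (V = -3*41 = -123)
O(v) = v³
m(L, E) = (4 - 2*E)²
n(3, 11)*(V + m(-6, O(3))) = -6*(-123 + 4*(-2 + 3³)²) = -6*(-123 + 4*(-2 + 27)²) = -6*(-123 + 4*25²) = -6*(-123 + 4*625) = -6*(-123 + 2500) = -6*2377 = -14262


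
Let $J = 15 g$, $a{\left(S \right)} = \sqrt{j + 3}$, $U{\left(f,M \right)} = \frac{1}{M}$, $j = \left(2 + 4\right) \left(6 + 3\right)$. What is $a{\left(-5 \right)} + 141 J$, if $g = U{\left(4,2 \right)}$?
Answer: $\frac{2115}{2} + \sqrt{57} \approx 1065.1$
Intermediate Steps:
$j = 54$ ($j = 6 \cdot 9 = 54$)
$g = \frac{1}{2} \approx 0.5$
$a{\left(S \right)} = \sqrt{57}$ ($a{\left(S \right)} = \sqrt{54 + 3} = \sqrt{57}$)
$J = \frac{15}{2}$ ($J = 15 \cdot \frac{1}{2} = \frac{15}{2} \approx 7.5$)
$a{\left(-5 \right)} + 141 J = \sqrt{57} + 141 \cdot \frac{15}{2} = \sqrt{57} + \frac{2115}{2} = \frac{2115}{2} + \sqrt{57}$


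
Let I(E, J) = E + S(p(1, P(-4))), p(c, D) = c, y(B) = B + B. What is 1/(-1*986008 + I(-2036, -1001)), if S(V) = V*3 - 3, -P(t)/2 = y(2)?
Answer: -1/988044 ≈ -1.0121e-6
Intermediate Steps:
y(B) = 2*B
P(t) = -8 (P(t) = -4*2 = -2*4 = -8)
S(V) = -3 + 3*V (S(V) = 3*V - 3 = -3 + 3*V)
I(E, J) = E (I(E, J) = E + (-3 + 3*1) = E + (-3 + 3) = E + 0 = E)
1/(-1*986008 + I(-2036, -1001)) = 1/(-1*986008 - 2036) = 1/(-986008 - 2036) = 1/(-988044) = -1/988044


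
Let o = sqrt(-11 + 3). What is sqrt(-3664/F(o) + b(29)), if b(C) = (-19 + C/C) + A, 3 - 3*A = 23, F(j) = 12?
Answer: I*sqrt(330) ≈ 18.166*I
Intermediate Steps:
o = 2*I*sqrt(2) (o = sqrt(-8) = 2*I*sqrt(2) ≈ 2.8284*I)
A = -20/3 (A = 1 - 1/3*23 = 1 - 23/3 = -20/3 ≈ -6.6667)
b(C) = -74/3 (b(C) = (-19 + C/C) - 20/3 = (-19 + 1) - 20/3 = -18 - 20/3 = -74/3)
sqrt(-3664/F(o) + b(29)) = sqrt(-3664/12 - 74/3) = sqrt(-3664*1/12 - 74/3) = sqrt(-916/3 - 74/3) = sqrt(-330) = I*sqrt(330)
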